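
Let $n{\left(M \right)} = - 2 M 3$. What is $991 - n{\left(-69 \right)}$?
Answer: $577$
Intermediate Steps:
$n{\left(M \right)} = - 6 M$
$991 - n{\left(-69 \right)} = 991 - \left(-6\right) \left(-69\right) = 991 - 414 = 577$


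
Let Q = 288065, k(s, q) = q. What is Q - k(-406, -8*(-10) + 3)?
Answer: 287982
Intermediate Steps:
Q - k(-406, -8*(-10) + 3) = 288065 - (-8*(-10) + 3) = 288065 - (80 + 3) = 288065 - 1*83 = 288065 - 83 = 287982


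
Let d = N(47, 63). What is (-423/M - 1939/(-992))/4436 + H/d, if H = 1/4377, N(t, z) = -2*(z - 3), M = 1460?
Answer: 7875619189/21090839921280 ≈ 0.00037341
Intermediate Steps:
N(t, z) = 6 - 2*z (N(t, z) = -2*(-3 + z) = 6 - 2*z)
d = -120 (d = 6 - 2*63 = 6 - 126 = -120)
H = 1/4377 ≈ 0.00022847
(-423/M - 1939/(-992))/4436 + H/d = (-423/1460 - 1939/(-992))/4436 + (1/4377)/(-120) = (-423*1/1460 - 1939*(-1/992))*(1/4436) + (1/4377)*(-1/120) = (-423/1460 + 1939/992)*(1/4436) - 1/525240 = (602831/362080)*(1/4436) - 1/525240 = 602831/1606186880 - 1/525240 = 7875619189/21090839921280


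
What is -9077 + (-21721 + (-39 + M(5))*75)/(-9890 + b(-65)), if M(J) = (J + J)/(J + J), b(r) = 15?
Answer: -89610804/9875 ≈ -9074.5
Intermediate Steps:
M(J) = 1 (M(J) = (2*J)/((2*J)) = (2*J)*(1/(2*J)) = 1)
-9077 + (-21721 + (-39 + M(5))*75)/(-9890 + b(-65)) = -9077 + (-21721 + (-39 + 1)*75)/(-9890 + 15) = -9077 + (-21721 - 38*75)/(-9875) = -9077 + (-21721 - 2850)*(-1/9875) = -9077 - 24571*(-1/9875) = -9077 + 24571/9875 = -89610804/9875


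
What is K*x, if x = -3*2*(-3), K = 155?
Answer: 2790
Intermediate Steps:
x = 18 (x = -6*(-3) = 18)
K*x = 155*18 = 2790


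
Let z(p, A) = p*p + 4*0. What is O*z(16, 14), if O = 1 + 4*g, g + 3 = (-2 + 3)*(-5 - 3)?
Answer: -11008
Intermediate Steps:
g = -11 (g = -3 + (-2 + 3)*(-5 - 3) = -3 + 1*(-8) = -3 - 8 = -11)
z(p, A) = p² (z(p, A) = p² + 0 = p²)
O = -43 (O = 1 + 4*(-11) = 1 - 44 = -43)
O*z(16, 14) = -43*16² = -43*256 = -11008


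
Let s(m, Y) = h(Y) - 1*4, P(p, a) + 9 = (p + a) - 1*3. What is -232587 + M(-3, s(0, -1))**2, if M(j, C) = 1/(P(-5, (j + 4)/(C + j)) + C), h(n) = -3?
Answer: -13508885447/58081 ≈ -2.3259e+5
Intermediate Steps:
P(p, a) = -12 + a + p (P(p, a) = -9 + ((p + a) - 1*3) = -9 + ((a + p) - 3) = -9 + (-3 + a + p) = -12 + a + p)
s(m, Y) = -7 (s(m, Y) = -3 - 1*4 = -3 - 4 = -7)
M(j, C) = 1/(-17 + C + (4 + j)/(C + j)) (M(j, C) = 1/((-12 + (j + 4)/(C + j) - 5) + C) = 1/((-12 + (4 + j)/(C + j) - 5) + C) = 1/((-17 + (4 + j)/(C + j)) + C) = 1/(-17 + C + (4 + j)/(C + j)))
-232587 + M(-3, s(0, -1))**2 = -232587 + ((-7 - 3)/(4 - 3 + (-17 - 7)*(-7 - 3)))**2 = -232587 + (-10/(4 - 3 - 24*(-10)))**2 = -232587 + (-10/(4 - 3 + 240))**2 = -232587 + (-10/241)**2 = -232587 + 100/58081 = -13508885447/58081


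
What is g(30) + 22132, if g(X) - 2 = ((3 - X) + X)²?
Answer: 22143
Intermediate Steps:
g(X) = 11 (g(X) = 2 + ((3 - X) + X)² = 2 + 3² = 2 + 9 = 11)
g(30) + 22132 = 11 + 22132 = 22143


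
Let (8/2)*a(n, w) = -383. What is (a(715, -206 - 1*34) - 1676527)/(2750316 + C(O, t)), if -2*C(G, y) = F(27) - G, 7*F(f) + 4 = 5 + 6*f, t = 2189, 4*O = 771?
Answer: -93890874/154022441 ≈ -0.60959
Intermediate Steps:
a(n, w) = -383/4 (a(n, w) = (¼)*(-383) = -383/4)
O = 771/4 (O = (¼)*771 = 771/4 ≈ 192.75)
F(f) = ⅐ + 6*f/7 (F(f) = -4/7 + (5 + 6*f)/7 = -4/7 + (5/7 + 6*f/7) = ⅐ + 6*f/7)
C(G, y) = -163/14 + G/2 (C(G, y) = -((⅐ + (6/7)*27) - G)/2 = -((⅐ + 162/7) - G)/2 = -(163/7 - G)/2 = -163/14 + G/2)
(a(715, -206 - 1*34) - 1676527)/(2750316 + C(O, t)) = (-383/4 - 1676527)/(2750316 + (-163/14 + (½)*(771/4))) = -6706491/(4*(2750316 + (-163/14 + 771/8))) = -6706491/(4*(2750316 + 4745/56)) = -6706491/(4*154022441/56) = -6706491/4*56/154022441 = -93890874/154022441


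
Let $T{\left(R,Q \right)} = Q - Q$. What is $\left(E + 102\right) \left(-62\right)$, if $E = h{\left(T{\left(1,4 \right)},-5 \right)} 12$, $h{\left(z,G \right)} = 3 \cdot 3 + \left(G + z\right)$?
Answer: $-9300$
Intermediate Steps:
$T{\left(R,Q \right)} = 0$
$h{\left(z,G \right)} = 9 + G + z$ ($h{\left(z,G \right)} = 9 + \left(G + z\right) = 9 + G + z$)
$E = 48$ ($E = \left(9 - 5 + 0\right) 12 = 4 \cdot 12 = 48$)
$\left(E + 102\right) \left(-62\right) = \left(48 + 102\right) \left(-62\right) = 150 \left(-62\right) = -9300$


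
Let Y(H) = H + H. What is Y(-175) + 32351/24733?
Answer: -8624199/24733 ≈ -348.69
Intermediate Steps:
Y(H) = 2*H
Y(-175) + 32351/24733 = 2*(-175) + 32351/24733 = -350 + 32351*(1/24733) = -350 + 32351/24733 = -8624199/24733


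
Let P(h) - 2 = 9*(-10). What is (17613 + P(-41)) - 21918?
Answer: -4393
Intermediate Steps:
P(h) = -88 (P(h) = 2 + 9*(-10) = 2 - 90 = -88)
(17613 + P(-41)) - 21918 = (17613 - 88) - 21918 = 17525 - 21918 = -4393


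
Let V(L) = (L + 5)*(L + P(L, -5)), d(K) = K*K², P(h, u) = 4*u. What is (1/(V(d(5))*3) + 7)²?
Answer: 82168795801/1676902500 ≈ 49.000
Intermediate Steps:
d(K) = K³
V(L) = (-20 + L)*(5 + L) (V(L) = (L + 5)*(L + 4*(-5)) = (5 + L)*(L - 20) = (5 + L)*(-20 + L) = (-20 + L)*(5 + L))
(1/(V(d(5))*3) + 7)² = (1/(-100 + (5³)² - 15*5³*3) + 7)² = ((⅓)/(-100 + 125² - 15*125) + 7)² = ((⅓)/(-100 + 15625 - 1875) + 7)² = ((⅓)/13650 + 7)² = ((1/13650)*(⅓) + 7)² = (1/40950 + 7)² = (286651/40950)² = 82168795801/1676902500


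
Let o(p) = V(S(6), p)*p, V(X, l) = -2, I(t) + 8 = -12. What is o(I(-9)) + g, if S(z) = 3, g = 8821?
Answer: 8861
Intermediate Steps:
I(t) = -20 (I(t) = -8 - 12 = -20)
o(p) = -2*p
o(I(-9)) + g = -2*(-20) + 8821 = 40 + 8821 = 8861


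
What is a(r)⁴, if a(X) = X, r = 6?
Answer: 1296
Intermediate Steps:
a(r)⁴ = 6⁴ = 1296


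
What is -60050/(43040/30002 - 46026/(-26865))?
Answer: -1344458999625/70476157 ≈ -19077.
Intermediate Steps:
-60050/(43040/30002 - 46026/(-26865)) = -60050/(43040*(1/30002) - 46026*(-1/26865)) = -60050/(21520/15001 + 5114/2985) = -60050/140952314/44777985 = -60050*44777985/140952314 = -1344458999625/70476157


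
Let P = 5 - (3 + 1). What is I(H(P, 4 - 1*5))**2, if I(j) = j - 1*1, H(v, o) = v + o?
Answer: 1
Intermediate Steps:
P = 1 (P = 5 - 1*4 = 5 - 4 = 1)
H(v, o) = o + v
I(j) = -1 + j (I(j) = j - 1 = -1 + j)
I(H(P, 4 - 1*5))**2 = (-1 + ((4 - 1*5) + 1))**2 = (-1 + ((4 - 5) + 1))**2 = (-1 + (-1 + 1))**2 = (-1 + 0)**2 = (-1)**2 = 1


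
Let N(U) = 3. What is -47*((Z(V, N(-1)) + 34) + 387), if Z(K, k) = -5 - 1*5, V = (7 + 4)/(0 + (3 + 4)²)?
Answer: -19317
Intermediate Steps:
V = 11/49 (V = 11/(0 + 7²) = 11/(0 + 49) = 11/49 ≈ 0.22449)
Z(K, k) = -10 (Z(K, k) = -5 - 5 = -10)
-47*((Z(V, N(-1)) + 34) + 387) = -47*((-10 + 34) + 387) = -47*(24 + 387) = -47*411 = -19317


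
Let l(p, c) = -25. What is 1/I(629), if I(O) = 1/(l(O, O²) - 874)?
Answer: -899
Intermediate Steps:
I(O) = -1/899 (I(O) = 1/(-25 - 874) = 1/(-899) = -1/899)
1/I(629) = 1/(-1/899) = -899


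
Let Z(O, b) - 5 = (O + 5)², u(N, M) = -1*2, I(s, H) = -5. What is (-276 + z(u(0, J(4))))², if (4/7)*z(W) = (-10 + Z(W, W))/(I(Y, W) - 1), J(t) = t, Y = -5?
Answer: 2765569/36 ≈ 76821.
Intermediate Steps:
u(N, M) = -2
Z(O, b) = 5 + (5 + O)² (Z(O, b) = 5 + (O + 5)² = 5 + (5 + O)²)
z(W) = 35/24 - 7*(5 + W)²/24 (z(W) = 7*((-10 + (5 + (5 + W)²))/(-5 - 1))/4 = 7*((-5 + (5 + W)²)/(-6))/4 = 7*((-5 + (5 + W)²)*(-⅙))/4 = 7*(⅚ - (5 + W)²/6)/4 = 35/24 - 7*(5 + W)²/24)
(-276 + z(u(0, J(4))))² = (-276 + (35/24 - 7*(5 - 2)²/24))² = (-276 + (35/24 - 7/24*3²))² = (-276 + (35/24 - 7/24*9))² = (-276 + (35/24 - 21/8))² = (-276 - 7/6)² = (-1663/6)² = 2765569/36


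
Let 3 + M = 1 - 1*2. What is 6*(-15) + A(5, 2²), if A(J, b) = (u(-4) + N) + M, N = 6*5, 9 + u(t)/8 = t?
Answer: -168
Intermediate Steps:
u(t) = -72 + 8*t
N = 30
M = -4 (M = -3 + (1 - 1*2) = -3 + (1 - 2) = -3 - 1 = -4)
A(J, b) = -78 (A(J, b) = ((-72 + 8*(-4)) + 30) - 4 = ((-72 - 32) + 30) - 4 = (-104 + 30) - 4 = -74 - 4 = -78)
6*(-15) + A(5, 2²) = 6*(-15) - 78 = -90 - 78 = -168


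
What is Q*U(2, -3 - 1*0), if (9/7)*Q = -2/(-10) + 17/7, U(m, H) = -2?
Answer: -184/45 ≈ -4.0889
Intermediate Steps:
Q = 92/45 (Q = 7*(-2/(-10) + 17/7)/9 = 7*(-2*(-1/10) + 17*(1/7))/9 = 7*(1/5 + 17/7)/9 = (7/9)*(92/35) = 92/45 ≈ 2.0444)
Q*U(2, -3 - 1*0) = (92/45)*(-2) = -184/45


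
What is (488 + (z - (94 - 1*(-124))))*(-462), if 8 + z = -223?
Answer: -18018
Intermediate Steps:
z = -231 (z = -8 - 223 = -231)
(488 + (z - (94 - 1*(-124))))*(-462) = (488 + (-231 - (94 - 1*(-124))))*(-462) = (488 + (-231 - (94 + 124)))*(-462) = (488 + (-231 - 1*218))*(-462) = (488 + (-231 - 218))*(-462) = (488 - 449)*(-462) = 39*(-462) = -18018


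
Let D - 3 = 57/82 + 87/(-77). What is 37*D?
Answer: 599289/6314 ≈ 94.914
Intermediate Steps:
D = 16197/6314 (D = 3 + (57/82 + 87/(-77)) = 3 + (57*(1/82) + 87*(-1/77)) = 3 + (57/82 - 87/77) = 3 - 2745/6314 = 16197/6314 ≈ 2.5653)
37*D = 37*(16197/6314) = 599289/6314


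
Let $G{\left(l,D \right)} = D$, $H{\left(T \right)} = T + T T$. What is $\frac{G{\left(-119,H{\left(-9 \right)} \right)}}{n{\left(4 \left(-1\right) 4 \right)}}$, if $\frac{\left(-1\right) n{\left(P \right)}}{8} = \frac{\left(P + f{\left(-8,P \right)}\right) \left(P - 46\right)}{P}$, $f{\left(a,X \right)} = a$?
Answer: $\frac{3}{31} \approx 0.096774$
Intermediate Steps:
$H{\left(T \right)} = T + T^{2}$
$n{\left(P \right)} = - \frac{8 \left(-46 + P\right) \left(-8 + P\right)}{P}$ ($n{\left(P \right)} = - 8 \frac{\left(P - 8\right) \left(P - 46\right)}{P} = - 8 \frac{\left(-8 + P\right) \left(-46 + P\right)}{P} = - 8 \frac{\left(-46 + P\right) \left(-8 + P\right)}{P} = - \frac{8 \left(-46 + P\right) \left(-8 + P\right)}{P}$)
$\frac{G{\left(-119,H{\left(-9 \right)} \right)}}{n{\left(4 \left(-1\right) 4 \right)}} = \frac{\left(-9\right) \left(1 - 9\right)}{432 - \frac{2944}{4 \left(-1\right) 4} - 8 \cdot 4 \left(-1\right) 4} = \frac{\left(-9\right) \left(-8\right)}{432 - \frac{2944}{\left(-4\right) 4} - 8 \left(\left(-4\right) 4\right)} = \frac{72}{432 - \frac{2944}{-16} - -128} = \frac{72}{432 - -184 + 128} = \frac{72}{432 + 184 + 128} = \frac{72}{744} = 72 \cdot \frac{1}{744} = \frac{3}{31}$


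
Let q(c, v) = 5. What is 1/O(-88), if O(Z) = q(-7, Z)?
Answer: ⅕ ≈ 0.20000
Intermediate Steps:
O(Z) = 5
1/O(-88) = 1/5 = ⅕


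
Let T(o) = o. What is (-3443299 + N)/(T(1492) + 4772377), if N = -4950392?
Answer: -8393691/4773869 ≈ -1.7583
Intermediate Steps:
(-3443299 + N)/(T(1492) + 4772377) = (-3443299 - 4950392)/(1492 + 4772377) = -8393691/4773869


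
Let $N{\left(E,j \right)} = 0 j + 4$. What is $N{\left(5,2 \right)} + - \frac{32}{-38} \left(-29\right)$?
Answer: $- \frac{388}{19} \approx -20.421$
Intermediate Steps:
$N{\left(E,j \right)} = 4$ ($N{\left(E,j \right)} = 0 + 4 = 4$)
$N{\left(5,2 \right)} + - \frac{32}{-38} \left(-29\right) = 4 + - \frac{32}{-38} \left(-29\right) = 4 + \left(-32\right) \left(- \frac{1}{38}\right) \left(-29\right) = 4 + \frac{16}{19} \left(-29\right) = 4 - \frac{464}{19} = - \frac{388}{19}$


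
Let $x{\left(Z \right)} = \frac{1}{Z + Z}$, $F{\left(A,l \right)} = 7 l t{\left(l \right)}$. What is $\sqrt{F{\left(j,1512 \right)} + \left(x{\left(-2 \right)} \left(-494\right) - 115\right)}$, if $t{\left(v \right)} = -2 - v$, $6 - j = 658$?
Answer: $\frac{i \sqrt{64096670}}{2} \approx 4003.0 i$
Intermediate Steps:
$j = -652$ ($j = 6 - 658 = -652$)
$F{\left(A,l \right)} = 7 l \left(-2 - l\right)$
$x{\left(Z \right)} = \frac{1}{2 Z}$
$\sqrt{F{\left(j,1512 \right)} + \left(x{\left(-2 \right)} \left(-494\right) - 115\right)} = \sqrt{\left(-7\right) 1512 \left(2 + 1512\right) - \left(115 - \frac{1}{2 \left(-2\right)} \left(-494\right)\right)} = \sqrt{\left(-7\right) 1512 \cdot 1514 - \left(115 - \frac{1}{2} \left(- \frac{1}{2}\right) \left(-494\right)\right)} = \sqrt{-16024176 - - \frac{17}{2}} = \sqrt{-16024176 + \left(\frac{247}{2} - 115\right)} = \sqrt{-16024176 + \frac{17}{2}} = \sqrt{- \frac{32048335}{2}} = \frac{i \sqrt{64096670}}{2}$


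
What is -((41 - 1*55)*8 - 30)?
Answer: 142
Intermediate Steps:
-((41 - 1*55)*8 - 30) = -((41 - 55)*8 - 30) = -(-14*8 - 30) = -(-112 - 30) = -1*(-142) = 142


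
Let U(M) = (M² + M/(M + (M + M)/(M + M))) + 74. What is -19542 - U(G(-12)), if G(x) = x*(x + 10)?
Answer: -504824/25 ≈ -20193.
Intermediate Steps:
G(x) = x*(10 + x)
U(M) = 74 + M² + M/(1 + M) (U(M) = (M² + M/(M + (2*M)/((2*M)))) + 74 = (M² + M/(M + (2*M)*(1/(2*M)))) + 74 = (M² + M/(M + 1)) + 74 = (M² + M/(1 + M)) + 74 = 74 + M² + M/(1 + M))
-19542 - U(G(-12)) = -19542 - (74 + (-12*(10 - 12))² + (-12*(10 - 12))³ + 75*(-12*(10 - 12)))/(1 - 12*(10 - 12)) = -19542 - (74 + (-12*(-2))² + (-12*(-2))³ + 75*(-12*(-2)))/(1 - 12*(-2)) = -19542 - (74 + 24² + 24³ + 75*24)/(1 + 24) = -19542 - (74 + 576 + 13824 + 1800)/25 = -19542 - 16274/25 = -504824/25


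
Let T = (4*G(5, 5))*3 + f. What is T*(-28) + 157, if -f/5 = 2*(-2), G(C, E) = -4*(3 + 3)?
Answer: 7661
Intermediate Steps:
G(C, E) = -24 (G(C, E) = -4*6 = -24)
f = 20 (f = -10*(-2) = -5*(-4) = 20)
T = -268 (T = (4*(-24))*3 + 20 = -96*3 + 20 = -288 + 20 = -268)
T*(-28) + 157 = -268*(-28) + 157 = 7504 + 157 = 7661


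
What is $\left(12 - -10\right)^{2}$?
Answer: $484$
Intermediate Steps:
$\left(12 - -10\right)^{2} = \left(12 + 10\right)^{2} = 22^{2} = 484$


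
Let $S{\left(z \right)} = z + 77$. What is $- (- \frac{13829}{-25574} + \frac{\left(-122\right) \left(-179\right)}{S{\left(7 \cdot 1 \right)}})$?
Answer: $- \frac{69955831}{268527} \approx -260.52$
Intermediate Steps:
$S{\left(z \right)} = 77 + z$
$- (- \frac{13829}{-25574} + \frac{\left(-122\right) \left(-179\right)}{S{\left(7 \cdot 1 \right)}}) = - (- \frac{13829}{-25574} + \frac{\left(-122\right) \left(-179\right)}{77 + 7 \cdot 1}) = - (\left(-13829\right) \left(- \frac{1}{25574}\right) + \frac{21838}{77 + 7}) = - (\frac{13829}{25574} + \frac{21838}{84}) = - (\frac{13829}{25574} + 21838 \cdot \frac{1}{84}) = - (\frac{13829}{25574} + \frac{10919}{42}) = \left(-1\right) \frac{69955831}{268527} = - \frac{69955831}{268527}$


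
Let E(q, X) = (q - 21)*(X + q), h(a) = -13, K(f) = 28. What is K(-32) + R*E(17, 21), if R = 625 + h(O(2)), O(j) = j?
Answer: -92996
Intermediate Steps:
E(q, X) = (-21 + q)*(X + q)
R = 612 (R = 625 - 13 = 612)
K(-32) + R*E(17, 21) = 28 + 612*(17**2 - 21*21 - 21*17 + 21*17) = 28 + 612*(289 - 441 - 357 + 357) = 28 + 612*(-152) = 28 - 93024 = -92996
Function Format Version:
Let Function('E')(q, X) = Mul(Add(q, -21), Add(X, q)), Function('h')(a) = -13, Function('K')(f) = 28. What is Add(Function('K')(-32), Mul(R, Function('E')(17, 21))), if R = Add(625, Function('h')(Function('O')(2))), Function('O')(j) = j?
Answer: -92996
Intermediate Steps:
Function('E')(q, X) = Mul(Add(-21, q), Add(X, q))
R = 612 (R = Add(625, -13) = 612)
Add(Function('K')(-32), Mul(R, Function('E')(17, 21))) = Add(28, Mul(612, Add(Pow(17, 2), Mul(-21, 21), Mul(-21, 17), Mul(21, 17)))) = Add(28, Mul(612, Add(289, -441, -357, 357))) = Add(28, Mul(612, -152)) = Add(28, -93024) = -92996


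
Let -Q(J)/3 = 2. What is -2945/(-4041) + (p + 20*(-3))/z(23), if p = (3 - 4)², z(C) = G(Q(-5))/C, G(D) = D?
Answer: 1833769/8082 ≈ 226.90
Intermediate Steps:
Q(J) = -6 (Q(J) = -3*2 = -6)
z(C) = -6/C
p = 1 (p = (-1)² = 1)
-2945/(-4041) + (p + 20*(-3))/z(23) = -2945/(-4041) + (1 + 20*(-3))/((-6/23)) = -2945*(-1/4041) + (1 - 60)/((-6*1/23)) = 2945/4041 - 59/(-6/23) = 2945/4041 - 59*(-23/6) = 2945/4041 + 1357/6 = 1833769/8082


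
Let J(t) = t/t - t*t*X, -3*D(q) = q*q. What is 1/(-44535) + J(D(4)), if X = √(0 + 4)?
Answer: -7467038/133605 ≈ -55.889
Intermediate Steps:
X = 2 (X = √4 = 2)
D(q) = -q²/3 (D(q) = -q*q/3 = -q²/3)
J(t) = 1 - 2*t² (J(t) = t/t - t*t*2 = 1 - t²*2 = 1 - 2*t²)
1/(-44535) + J(D(4)) = 1/(-44535) + (1 - 2*(-⅓*4²)²) = -1/44535 + (1 - 2*(-⅓*16)²) = -1/44535 + (1 - 2*(-16/3)²) = -1/44535 + (1 - 2*256/9) = -1/44535 + (1 - 512/9) = -1/44535 - 503/9 = -7467038/133605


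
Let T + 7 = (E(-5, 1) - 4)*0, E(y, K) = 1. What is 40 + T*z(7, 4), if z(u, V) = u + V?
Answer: -37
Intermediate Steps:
z(u, V) = V + u
T = -7 (T = -7 + (1 - 4)*0 = -7 - 3*0 = -7 + 0 = -7)
40 + T*z(7, 4) = 40 - 7*(4 + 7) = 40 - 7*11 = 40 - 77 = -37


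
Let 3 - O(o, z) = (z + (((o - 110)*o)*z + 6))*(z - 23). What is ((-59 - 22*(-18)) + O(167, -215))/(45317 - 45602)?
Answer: 487136632/285 ≈ 1.7093e+6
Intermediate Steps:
O(o, z) = 3 - (-23 + z)*(6 + z + o*z*(-110 + o)) (O(o, z) = 3 - (z + (((o - 110)*o)*z + 6))*(z - 23) = 3 - (z + (((-110 + o)*o)*z + 6))*(-23 + z) = 3 - (z + ((o*(-110 + o))*z + 6))*(-23 + z) = 3 - (z + (o*z*(-110 + o) + 6))*(-23 + z) = 3 - (z + (6 + o*z*(-110 + o)))*(-23 + z) = 3 - (6 + z + o*z*(-110 + o))*(-23 + z) = 3 - (-23 + z)*(6 + z + o*z*(-110 + o)))
((-59 - 22*(-18)) + O(167, -215))/(45317 - 45602) = ((-59 - 22*(-18)) + (141 - 1*(-215)² + 17*(-215) - 1*167²*(-215)² - 2530*167*(-215) + 23*(-215)*167² + 110*167*(-215)²))/(45317 - 45602) = ((-59 + 396) + (141 - 1*46225 - 3655 - 1*27889*46225 + 90839650 + 23*(-215)*27889 + 110*167*46225))/(-285) = (337 + (141 - 46225 - 3655 - 1289169025 + 90839650 - 137911105 + 849153250))*(-1/285) = (337 - 487136969)*(-1/285) = -487136632*(-1/285) = 487136632/285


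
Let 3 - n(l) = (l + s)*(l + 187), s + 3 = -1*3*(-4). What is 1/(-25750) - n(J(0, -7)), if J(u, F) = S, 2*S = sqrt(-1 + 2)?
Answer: 91579873/51500 ≈ 1778.3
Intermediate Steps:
S = 1/2 (S = sqrt(-1 + 2)/2 = sqrt(1)/2 = (1/2)*1 = 1/2 ≈ 0.50000)
J(u, F) = 1/2
s = 9 (s = -3 - 1*3*(-4) = -3 - 3*(-4) = -3 + 12 = 9)
n(l) = 3 - (9 + l)*(187 + l) (n(l) = 3 - (l + 9)*(l + 187) = 3 - (9 + l)*(187 + l))
1/(-25750) - n(J(0, -7)) = 1/(-25750) - (-1680 - (1/2)**2 - 196*1/2) = -1/25750 - (-1680 - 1*1/4 - 98) = -1/25750 - (-1680 - 1/4 - 98) = -1/25750 - 1*(-7113/4) = -1/25750 + 7113/4 = 91579873/51500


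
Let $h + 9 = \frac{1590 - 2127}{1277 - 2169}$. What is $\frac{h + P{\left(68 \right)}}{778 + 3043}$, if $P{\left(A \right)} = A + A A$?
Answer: $\frac{4177773}{3408332} \approx 1.2258$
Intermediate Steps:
$P{\left(A \right)} = A + A^{2}$
$h = - \frac{7491}{892}$ ($h = -9 + \frac{1590 - 2127}{1277 - 2169} = -9 - \frac{537}{-892} = -9 - - \frac{537}{892} = -9 + \frac{537}{892} = - \frac{7491}{892} \approx -8.398$)
$\frac{h + P{\left(68 \right)}}{778 + 3043} = \frac{- \frac{7491}{892} + 68 \left(1 + 68\right)}{778 + 3043} = \frac{- \frac{7491}{892} + 68 \cdot 69}{3821} = \left(- \frac{7491}{892} + 4692\right) \frac{1}{3821} = \frac{4177773}{892} \cdot \frac{1}{3821} = \frac{4177773}{3408332}$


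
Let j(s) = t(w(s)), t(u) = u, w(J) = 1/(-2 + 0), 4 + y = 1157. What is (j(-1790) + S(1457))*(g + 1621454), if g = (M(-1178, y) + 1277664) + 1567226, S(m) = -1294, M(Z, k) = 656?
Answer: -5782531500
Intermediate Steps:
y = 1153 (y = -4 + 1157 = 1153)
w(J) = -1/2 (w(J) = 1/(-2) = -1/2)
j(s) = -1/2
g = 2845546 (g = (656 + 1277664) + 1567226 = 1278320 + 1567226 = 2845546)
(j(-1790) + S(1457))*(g + 1621454) = (-1/2 - 1294)*(2845546 + 1621454) = -2589/2*4467000 = -5782531500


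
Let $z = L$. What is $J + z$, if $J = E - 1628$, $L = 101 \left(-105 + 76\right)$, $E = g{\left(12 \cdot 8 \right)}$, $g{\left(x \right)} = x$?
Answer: $-4461$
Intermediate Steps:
$E = 96$ ($E = 12 \cdot 8 = 96$)
$L = -2929$ ($L = 101 \left(-29\right) = -2929$)
$J = -1532$ ($J = 96 - 1628 = -1532$)
$z = -2929$
$J + z = -1532 - 2929 = -4461$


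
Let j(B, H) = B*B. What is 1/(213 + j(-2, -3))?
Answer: 1/217 ≈ 0.0046083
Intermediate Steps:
j(B, H) = B²
1/(213 + j(-2, -3)) = 1/(213 + (-2)²) = 1/(213 + 4) = 1/217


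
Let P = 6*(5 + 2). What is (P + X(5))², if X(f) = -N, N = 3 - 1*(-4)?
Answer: 1225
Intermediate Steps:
N = 7 (N = 3 + 4 = 7)
X(f) = -7 (X(f) = -1*7 = -7)
P = 42 (P = 6*7 = 42)
(P + X(5))² = (42 - 7)² = 35² = 1225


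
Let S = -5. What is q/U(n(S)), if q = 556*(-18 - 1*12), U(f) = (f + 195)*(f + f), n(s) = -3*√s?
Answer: 556*√5/(3*(√5 + 65*I)) ≈ 0.21907 - 6.3681*I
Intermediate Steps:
U(f) = 2*f*(195 + f) (U(f) = (195 + f)*(2*f) = 2*f*(195 + f))
q = -16680 (q = 556*(-18 - 12) = 556*(-30) = -16680)
q/U(n(S)) = -16680*I*√5/(30*(195 - 3*I*√5)) = -556*I*√5/(195 - 3*I*√5)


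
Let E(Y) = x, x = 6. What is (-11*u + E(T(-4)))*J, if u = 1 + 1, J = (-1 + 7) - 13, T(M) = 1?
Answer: 112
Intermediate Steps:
E(Y) = 6
J = -7 (J = 6 - 13 = -7)
u = 2
(-11*u + E(T(-4)))*J = (-11*2 + 6)*(-7) = (-22 + 6)*(-7) = -16*(-7) = 112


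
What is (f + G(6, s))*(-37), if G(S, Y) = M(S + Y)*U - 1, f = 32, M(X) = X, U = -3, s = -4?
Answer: -925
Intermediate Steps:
G(S, Y) = -1 - 3*S - 3*Y (G(S, Y) = (S + Y)*(-3) - 1 = (-3*S - 3*Y) - 1 = -1 - 3*S - 3*Y)
(f + G(6, s))*(-37) = (32 + (-1 - 3*6 - 3*(-4)))*(-37) = (32 + (-1 - 18 + 12))*(-37) = (32 - 7)*(-37) = 25*(-37) = -925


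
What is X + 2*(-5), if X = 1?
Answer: -9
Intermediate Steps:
X + 2*(-5) = 1 + 2*(-5) = 1 - 10 = -9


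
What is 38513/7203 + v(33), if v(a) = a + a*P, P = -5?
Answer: -912283/7203 ≈ -126.65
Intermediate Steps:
v(a) = -4*a (v(a) = a + a*(-5) = a - 5*a = -4*a)
38513/7203 + v(33) = 38513/7203 - 4*33 = 38513*(1/7203) - 132 = 38513/7203 - 132 = -912283/7203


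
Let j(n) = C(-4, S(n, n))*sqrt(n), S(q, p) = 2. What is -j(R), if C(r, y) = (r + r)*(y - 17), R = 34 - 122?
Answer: -240*I*sqrt(22) ≈ -1125.7*I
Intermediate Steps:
R = -88
C(r, y) = 2*r*(-17 + y) (C(r, y) = (2*r)*(-17 + y) = 2*r*(-17 + y))
j(n) = 120*sqrt(n) (j(n) = (2*(-4)*(-17 + 2))*sqrt(n) = (2*(-4)*(-15))*sqrt(n) = 120*sqrt(n))
-j(R) = -120*sqrt(-88) = -120*2*I*sqrt(22) = -240*I*sqrt(22)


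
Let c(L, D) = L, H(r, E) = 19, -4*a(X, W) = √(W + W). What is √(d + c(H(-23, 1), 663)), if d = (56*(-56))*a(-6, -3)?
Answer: √(19 + 784*I*√6) ≈ 31.141 + 30.834*I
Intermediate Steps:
a(X, W) = -√2*√W/4 (a(X, W) = -√(W + W)/4 = -√2*√W/4)
d = 784*I*√6 (d = (56*(-56))*(-√2*√(-3)/4) = -(-784)*√2*I*√3 = -(-784)*I*√6 = 784*I*√6 ≈ 1920.4*I)
√(d + c(H(-23, 1), 663)) = √(784*I*√6 + 19) = √(19 + 784*I*√6)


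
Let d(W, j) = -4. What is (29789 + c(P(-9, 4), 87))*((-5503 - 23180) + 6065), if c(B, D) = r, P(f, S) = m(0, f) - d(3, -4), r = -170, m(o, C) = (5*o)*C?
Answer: -669922542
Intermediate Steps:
m(o, C) = 5*C*o
P(f, S) = 4 (P(f, S) = 5*f*0 - 1*(-4) = 0 + 4 = 4)
c(B, D) = -170
(29789 + c(P(-9, 4), 87))*((-5503 - 23180) + 6065) = (29789 - 170)*((-5503 - 23180) + 6065) = 29619*(-28683 + 6065) = 29619*(-22618) = -669922542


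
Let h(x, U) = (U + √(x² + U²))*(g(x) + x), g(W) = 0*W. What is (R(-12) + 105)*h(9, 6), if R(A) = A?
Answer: 5022 + 2511*√13 ≈ 14076.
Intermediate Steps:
g(W) = 0
h(x, U) = x*(U + √(U² + x²)) (h(x, U) = (U + √(x² + U²))*(0 + x) = (U + √(U² + x²))*x = x*(U + √(U² + x²)))
(R(-12) + 105)*h(9, 6) = (-12 + 105)*(9*(6 + √(6² + 9²))) = 93*(9*(6 + √(36 + 81))) = 93*(9*(6 + √117)) = 93*(9*(6 + 3*√13)) = 93*(54 + 27*√13) = 5022 + 2511*√13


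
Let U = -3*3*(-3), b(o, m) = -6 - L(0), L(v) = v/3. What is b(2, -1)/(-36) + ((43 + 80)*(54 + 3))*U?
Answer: 1135783/6 ≈ 1.8930e+5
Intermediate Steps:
L(v) = v/3 (L(v) = v*(1/3) = v/3)
b(o, m) = -6 (b(o, m) = -6 - 0/3 = -6 - 1*0 = -6 + 0 = -6)
U = 27 (U = -9*(-3) = 27)
b(2, -1)/(-36) + ((43 + 80)*(54 + 3))*U = -6/(-36) + ((43 + 80)*(54 + 3))*27 = -6*(-1/36) + (123*57)*27 = 1/6 + 7011*27 = 1/6 + 189297 = 1135783/6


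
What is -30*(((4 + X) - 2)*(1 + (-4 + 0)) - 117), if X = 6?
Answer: 4230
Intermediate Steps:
-30*(((4 + X) - 2)*(1 + (-4 + 0)) - 117) = -30*(((4 + 6) - 2)*(1 + (-4 + 0)) - 117) = -30*((10 - 2)*(1 - 4) - 117) = -30*(8*(-3) - 117) = -30*(-24 - 117) = -30*(-141) = 4230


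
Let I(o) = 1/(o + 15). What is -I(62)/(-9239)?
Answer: 1/711403 ≈ 1.4057e-6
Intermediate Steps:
I(o) = 1/(15 + o)
-I(62)/(-9239) = -1/(15 + 62)/(-9239) = -1/77*(-1/9239) = 1/711403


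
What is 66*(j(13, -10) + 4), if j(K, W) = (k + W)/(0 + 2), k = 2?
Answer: 0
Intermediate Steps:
j(K, W) = 1 + W/2 (j(K, W) = (2 + W)/(0 + 2) = (2 + W)/2 = (2 + W)*(½) = 1 + W/2)
66*(j(13, -10) + 4) = 66*((1 + (½)*(-10)) + 4) = 66*((1 - 5) + 4) = 66*(-4 + 4) = 66*0 = 0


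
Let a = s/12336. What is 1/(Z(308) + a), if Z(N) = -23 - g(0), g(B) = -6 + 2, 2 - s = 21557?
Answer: -4112/85313 ≈ -0.048199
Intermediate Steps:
s = -21555 (s = 2 - 1*21557 = 2 - 21557 = -21555)
g(B) = -4
a = -7185/4112 (a = -21555/12336 = -21555*1/12336 = -7185/4112 ≈ -1.7473)
Z(N) = -19 (Z(N) = -23 - 1*(-4) = -23 + 4 = -19)
1/(Z(308) + a) = 1/(-19 - 7185/4112) = 1/(-85313/4112) = -4112/85313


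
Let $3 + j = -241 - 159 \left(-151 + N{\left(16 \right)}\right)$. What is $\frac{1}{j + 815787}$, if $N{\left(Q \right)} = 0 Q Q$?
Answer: $\frac{1}{839552} \approx 1.1911 \cdot 10^{-6}$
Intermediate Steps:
$N{\left(Q \right)} = 0$ ($N{\left(Q \right)} = 0 Q = 0$)
$j = 23765$ ($j = -3 - \left(241 + 159 \left(-151 + 0\right)\right) = -3 - -23768 = -3 + \left(-241 + 24009\right) = -3 + 23768 = 23765$)
$\frac{1}{j + 815787} = \frac{1}{23765 + 815787} = \frac{1}{839552}$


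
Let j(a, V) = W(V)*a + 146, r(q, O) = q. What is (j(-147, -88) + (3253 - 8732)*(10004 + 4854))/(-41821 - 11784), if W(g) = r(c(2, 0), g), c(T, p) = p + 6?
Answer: 81407718/53605 ≈ 1518.7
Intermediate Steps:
c(T, p) = 6 + p
W(g) = 6 (W(g) = 6 + 0 = 6)
j(a, V) = 146 + 6*a (j(a, V) = 6*a + 146 = 146 + 6*a)
(j(-147, -88) + (3253 - 8732)*(10004 + 4854))/(-41821 - 11784) = ((146 + 6*(-147)) + (3253 - 8732)*(10004 + 4854))/(-41821 - 11784) = ((146 - 882) - 5479*14858)/(-53605) = (-736 - 81406982)*(-1/53605) = -81407718*(-1/53605) = 81407718/53605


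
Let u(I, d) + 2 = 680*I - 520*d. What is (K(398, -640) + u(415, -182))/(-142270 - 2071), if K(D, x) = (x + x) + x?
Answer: -374918/144341 ≈ -2.5974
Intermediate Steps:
u(I, d) = -2 - 520*d + 680*I (u(I, d) = -2 + (680*I - 520*d) = -2 + (-520*d + 680*I) = -2 - 520*d + 680*I)
K(D, x) = 3*x (K(D, x) = 2*x + x = 3*x)
(K(398, -640) + u(415, -182))/(-142270 - 2071) = (3*(-640) + (-2 - 520*(-182) + 680*415))/(-142270 - 2071) = (-1920 + (-2 + 94640 + 282200))/(-144341) = (-1920 + 376838)*(-1/144341) = 374918*(-1/144341) = -374918/144341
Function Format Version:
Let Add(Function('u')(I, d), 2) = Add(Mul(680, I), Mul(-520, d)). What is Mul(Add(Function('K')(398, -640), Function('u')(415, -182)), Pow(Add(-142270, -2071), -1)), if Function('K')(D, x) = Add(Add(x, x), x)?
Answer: Rational(-374918, 144341) ≈ -2.5974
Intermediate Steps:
Function('u')(I, d) = Add(-2, Mul(-520, d), Mul(680, I)) (Function('u')(I, d) = Add(-2, Add(Mul(680, I), Mul(-520, d))) = Add(-2, Add(Mul(-520, d), Mul(680, I))) = Add(-2, Mul(-520, d), Mul(680, I)))
Function('K')(D, x) = Mul(3, x) (Function('K')(D, x) = Add(Mul(2, x), x) = Mul(3, x))
Mul(Add(Function('K')(398, -640), Function('u')(415, -182)), Pow(Add(-142270, -2071), -1)) = Mul(Add(Mul(3, -640), Add(-2, Mul(-520, -182), Mul(680, 415))), Pow(Add(-142270, -2071), -1)) = Mul(Add(-1920, Add(-2, 94640, 282200)), Pow(-144341, -1)) = Mul(Add(-1920, 376838), Rational(-1, 144341)) = Mul(374918, Rational(-1, 144341)) = Rational(-374918, 144341)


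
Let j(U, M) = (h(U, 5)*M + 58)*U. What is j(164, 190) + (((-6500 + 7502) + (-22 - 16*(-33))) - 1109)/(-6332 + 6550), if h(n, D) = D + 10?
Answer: 103967215/218 ≈ 4.7691e+5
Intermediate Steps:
h(n, D) = 10 + D
j(U, M) = U*(58 + 15*M) (j(U, M) = ((10 + 5)*M + 58)*U = (15*M + 58)*U = (58 + 15*M)*U = U*(58 + 15*M))
j(164, 190) + (((-6500 + 7502) + (-22 - 16*(-33))) - 1109)/(-6332 + 6550) = 164*(58 + 15*190) + (((-6500 + 7502) + (-22 - 16*(-33))) - 1109)/(-6332 + 6550) = 164*(58 + 2850) + ((1002 + (-22 + 528)) - 1109)/218 = 164*2908 + ((1002 + 506) - 1109)*(1/218) = 476912 + (1508 - 1109)*(1/218) = 476912 + 399*(1/218) = 476912 + 399/218 = 103967215/218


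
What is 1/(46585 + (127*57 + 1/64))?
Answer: 64/3444737 ≈ 1.8579e-5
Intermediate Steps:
1/(46585 + (127*57 + 1/64)) = 1/(46585 + (7239 + 1/64)) = 1/(46585 + 463297/64) = 1/(3444737/64) = 64/3444737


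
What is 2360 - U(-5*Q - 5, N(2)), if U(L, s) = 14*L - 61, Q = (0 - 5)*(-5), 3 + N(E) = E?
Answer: 4241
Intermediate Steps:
N(E) = -3 + E
Q = 25 (Q = -5*(-5) = 25)
U(L, s) = -61 + 14*L
2360 - U(-5*Q - 5, N(2)) = 2360 - (-61 + 14*(-5*25 - 5)) = 2360 - (-61 + 14*(-125 - 5)) = 2360 - (-61 + 14*(-130)) = 2360 - (-61 - 1820) = 2360 - 1*(-1881) = 2360 + 1881 = 4241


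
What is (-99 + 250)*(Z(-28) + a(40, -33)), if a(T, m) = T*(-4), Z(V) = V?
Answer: -28388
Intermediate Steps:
a(T, m) = -4*T
(-99 + 250)*(Z(-28) + a(40, -33)) = (-99 + 250)*(-28 - 4*40) = 151*(-28 - 160) = 151*(-188) = -28388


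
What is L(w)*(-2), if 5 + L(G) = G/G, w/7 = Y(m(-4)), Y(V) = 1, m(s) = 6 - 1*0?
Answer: 8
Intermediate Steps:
m(s) = 6 (m(s) = 6 + 0 = 6)
w = 7 (w = 7*1 = 7)
L(G) = -4 (L(G) = -5 + G/G = -5 + 1 = -4)
L(w)*(-2) = -4*(-2) = 8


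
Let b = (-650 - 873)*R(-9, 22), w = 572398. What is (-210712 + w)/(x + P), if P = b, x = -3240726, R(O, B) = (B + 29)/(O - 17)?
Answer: -3134612/28060401 ≈ -0.11171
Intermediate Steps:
R(O, B) = (29 + B)/(-17 + O)
b = 77673/26 (b = (-650 - 873)*((29 + 22)/(-17 - 9)) = -1523*51/(-26) = -(-1523)*51/26 = -1523*(-51/26) = 77673/26 ≈ 2987.4)
P = 77673/26 ≈ 2987.4
(-210712 + w)/(x + P) = (-210712 + 572398)/(-3240726 + 77673/26) = 361686/(-84181203/26) = 361686*(-26/84181203) = -3134612/28060401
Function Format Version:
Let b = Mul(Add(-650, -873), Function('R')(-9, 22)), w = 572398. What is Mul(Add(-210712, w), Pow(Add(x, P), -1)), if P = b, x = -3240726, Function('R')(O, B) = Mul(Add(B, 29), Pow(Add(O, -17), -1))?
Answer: Rational(-3134612, 28060401) ≈ -0.11171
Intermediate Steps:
Function('R')(O, B) = Mul(Pow(Add(-17, O), -1), Add(29, B)) (Function('R')(O, B) = Mul(Add(29, B), Pow(Add(-17, O), -1)) = Mul(Pow(Add(-17, O), -1), Add(29, B)))
b = Rational(77673, 26) (b = Mul(Add(-650, -873), Mul(Pow(Add(-17, -9), -1), Add(29, 22))) = Mul(-1523, Mul(Pow(-26, -1), 51)) = Mul(-1523, Mul(Rational(-1, 26), 51)) = Mul(-1523, Rational(-51, 26)) = Rational(77673, 26) ≈ 2987.4)
P = Rational(77673, 26) ≈ 2987.4
Mul(Add(-210712, w), Pow(Add(x, P), -1)) = Mul(Add(-210712, 572398), Pow(Add(-3240726, Rational(77673, 26)), -1)) = Mul(361686, Pow(Rational(-84181203, 26), -1)) = Mul(361686, Rational(-26, 84181203)) = Rational(-3134612, 28060401)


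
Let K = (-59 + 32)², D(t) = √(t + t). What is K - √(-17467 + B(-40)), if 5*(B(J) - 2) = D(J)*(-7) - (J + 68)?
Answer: 729 - √(-436765 - 140*I*√5)/5 ≈ 728.95 + 132.18*I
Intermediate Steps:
D(t) = √2*√t (D(t) = √(2*t) = √2*√t)
B(J) = -58/5 - J/5 - 7*√2*√J/5 (B(J) = 2 + ((√2*√J)*(-7) - (J + 68))/5 = 2 + (-7*√2*√J - (68 + J))/5 = 2 + (-7*√2*√J + (-68 - J))/5 = 2 + (-68 - J - 7*√2*√J)/5 = 2 + (-68/5 - J/5 - 7*√2*√J/5) = -58/5 - J/5 - 7*√2*√J/5)
K = 729 (K = (-27)² = 729)
K - √(-17467 + B(-40)) = 729 - √(-17467 + (-58/5 - ⅕*(-40) - 7*√2*√(-40)/5)) = 729 - √(-17467 + (-58/5 + 8 - 7*√2*2*I*√10/5)) = 729 - √(-17467 + (-58/5 + 8 - 28*I*√5/5)) = 729 - √(-17467 + (-18/5 - 28*I*√5/5)) = 729 - √(-87353/5 - 28*I*√5/5)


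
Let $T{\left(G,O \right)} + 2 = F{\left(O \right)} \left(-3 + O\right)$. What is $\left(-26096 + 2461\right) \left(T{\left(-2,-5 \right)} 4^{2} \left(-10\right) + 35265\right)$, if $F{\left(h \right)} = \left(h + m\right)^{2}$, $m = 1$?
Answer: $-1325096275$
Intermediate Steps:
$F{\left(h \right)} = \left(1 + h\right)^{2}$ ($F{\left(h \right)} = \left(h + 1\right)^{2} = \left(1 + h\right)^{2}$)
$T{\left(G,O \right)} = -2 + \left(1 + O\right)^{2} \left(-3 + O\right)$
$\left(-26096 + 2461\right) \left(T{\left(-2,-5 \right)} 4^{2} \left(-10\right) + 35265\right) = \left(-26096 + 2461\right) \left(\left(-5 + \left(-5\right)^{3} - \left(-5\right)^{2} - -25\right) 4^{2} \left(-10\right) + 35265\right) = - 23635 \left(\left(-5 - 125 - 25 + 25\right) 16 \left(-10\right) + 35265\right) = - 23635 \left(\left(-130\right) 16 \left(-10\right) + 35265\right) = - 23635 \left(\left(-2080\right) \left(-10\right) + 35265\right) = - 23635 \left(20800 + 35265\right) = \left(-23635\right) 56065 = -1325096275$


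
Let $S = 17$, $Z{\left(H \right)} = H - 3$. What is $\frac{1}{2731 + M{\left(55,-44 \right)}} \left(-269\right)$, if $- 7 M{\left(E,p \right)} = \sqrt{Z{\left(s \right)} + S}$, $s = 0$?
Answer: $- \frac{5142473}{52208525} - \frac{269 \sqrt{14}}{52208525} \approx -0.098518$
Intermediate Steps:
$Z{\left(H \right)} = -3 + H$ ($Z{\left(H \right)} = H - 3 = -3 + H$)
$M{\left(E,p \right)} = - \frac{\sqrt{14}}{7}$ ($M{\left(E,p \right)} = - \frac{\sqrt{\left(-3 + 0\right) + 17}}{7} = - \frac{\sqrt{-3 + 17}}{7} = - \frac{\sqrt{14}}{7}$)
$\frac{1}{2731 + M{\left(55,-44 \right)}} \left(-269\right) = \frac{1}{2731 - \frac{\sqrt{14}}{7}} \left(-269\right) = - \frac{269}{2731 - \frac{\sqrt{14}}{7}}$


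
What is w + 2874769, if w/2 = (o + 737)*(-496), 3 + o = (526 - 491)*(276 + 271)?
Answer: -16845199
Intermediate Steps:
o = 19142 (o = -3 + (526 - 491)*(276 + 271) = -3 + 35*547 = -3 + 19145 = 19142)
w = -19719968 (w = 2*((19142 + 737)*(-496)) = 2*(19879*(-496)) = 2*(-9859984) = -19719968)
w + 2874769 = -19719968 + 2874769 = -16845199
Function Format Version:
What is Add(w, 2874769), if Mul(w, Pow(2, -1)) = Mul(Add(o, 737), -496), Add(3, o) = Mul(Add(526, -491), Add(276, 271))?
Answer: -16845199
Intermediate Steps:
o = 19142 (o = Add(-3, Mul(Add(526, -491), Add(276, 271))) = Add(-3, Mul(35, 547)) = Add(-3, 19145) = 19142)
w = -19719968 (w = Mul(2, Mul(Add(19142, 737), -496)) = Mul(2, Mul(19879, -496)) = Mul(2, -9859984) = -19719968)
Add(w, 2874769) = Add(-19719968, 2874769) = -16845199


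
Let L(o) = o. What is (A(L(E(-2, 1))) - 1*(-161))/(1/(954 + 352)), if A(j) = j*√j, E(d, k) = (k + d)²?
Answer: 211572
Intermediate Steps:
E(d, k) = (d + k)²
A(j) = j^(3/2)
(A(L(E(-2, 1))) - 1*(-161))/(1/(954 + 352)) = (((-2 + 1)²)^(3/2) - 1*(-161))/(1/(954 + 352)) = (((-1)²)^(3/2) + 161)/(1/1306) = (1^(3/2) + 161)/(1/1306) = (1 + 161)*1306 = 162*1306 = 211572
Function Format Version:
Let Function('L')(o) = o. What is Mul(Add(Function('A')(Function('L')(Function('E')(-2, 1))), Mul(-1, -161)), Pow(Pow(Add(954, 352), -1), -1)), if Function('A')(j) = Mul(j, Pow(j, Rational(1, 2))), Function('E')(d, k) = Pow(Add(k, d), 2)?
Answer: 211572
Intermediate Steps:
Function('E')(d, k) = Pow(Add(d, k), 2)
Function('A')(j) = Pow(j, Rational(3, 2))
Mul(Add(Function('A')(Function('L')(Function('E')(-2, 1))), Mul(-1, -161)), Pow(Pow(Add(954, 352), -1), -1)) = Mul(Add(Pow(Pow(Add(-2, 1), 2), Rational(3, 2)), Mul(-1, -161)), Pow(Pow(Add(954, 352), -1), -1)) = Mul(Add(Pow(Pow(-1, 2), Rational(3, 2)), 161), Pow(Pow(1306, -1), -1)) = Mul(Add(Pow(1, Rational(3, 2)), 161), Pow(Rational(1, 1306), -1)) = Mul(Add(1, 161), 1306) = Mul(162, 1306) = 211572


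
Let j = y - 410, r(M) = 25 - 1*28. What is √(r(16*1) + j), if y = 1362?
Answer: √949 ≈ 30.806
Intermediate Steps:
r(M) = -3 (r(M) = 25 - 28 = -3)
j = 952 (j = 1362 - 410 = 952)
√(r(16*1) + j) = √(-3 + 952) = √949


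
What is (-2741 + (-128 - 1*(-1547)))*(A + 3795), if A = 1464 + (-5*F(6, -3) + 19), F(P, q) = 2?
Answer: -6964296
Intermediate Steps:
A = 1473 (A = 1464 + (-5*2 + 19) = 1464 + (-10 + 19) = 1464 + 9 = 1473)
(-2741 + (-128 - 1*(-1547)))*(A + 3795) = (-2741 + (-128 - 1*(-1547)))*(1473 + 3795) = (-2741 + (-128 + 1547))*5268 = (-2741 + 1419)*5268 = -1322*5268 = -6964296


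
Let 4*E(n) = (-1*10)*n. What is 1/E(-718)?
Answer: 1/1795 ≈ 0.00055710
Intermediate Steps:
E(n) = -5*n/2 (E(n) = ((-1*10)*n)/4 = (-10*n)/4 = -5*n/2)
1/E(-718) = 1/(-5/2*(-718)) = 1/1795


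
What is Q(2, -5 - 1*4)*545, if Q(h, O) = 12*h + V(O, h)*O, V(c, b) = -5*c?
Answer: -207645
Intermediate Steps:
Q(h, O) = -5*O**2 + 12*h (Q(h, O) = 12*h + (-5*O)*O = 12*h - 5*O**2 = -5*O**2 + 12*h)
Q(2, -5 - 1*4)*545 = (-5*(-5 - 1*4)**2 + 12*2)*545 = (-5*(-5 - 4)**2 + 24)*545 = (-5*(-9)**2 + 24)*545 = (-5*81 + 24)*545 = (-405 + 24)*545 = -381*545 = -207645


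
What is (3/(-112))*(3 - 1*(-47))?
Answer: -75/56 ≈ -1.3393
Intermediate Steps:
(3/(-112))*(3 - 1*(-47)) = (3*(-1/112))*(3 + 47) = -3/112*50 = -75/56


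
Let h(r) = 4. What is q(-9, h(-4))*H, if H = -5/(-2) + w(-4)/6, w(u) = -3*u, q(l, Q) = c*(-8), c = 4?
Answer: -144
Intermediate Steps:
q(l, Q) = -32 (q(l, Q) = 4*(-8) = -32)
H = 9/2 (H = -5/(-2) - 3*(-4)/6 = -5*(-½) + 12*(⅙) = 5/2 + 2 = 9/2 ≈ 4.5000)
q(-9, h(-4))*H = -32*9/2 = -144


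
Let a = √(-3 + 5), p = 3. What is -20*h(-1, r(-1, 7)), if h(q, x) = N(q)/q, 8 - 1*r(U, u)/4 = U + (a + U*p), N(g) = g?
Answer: -20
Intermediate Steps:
a = √2 ≈ 1.4142
r(U, u) = 32 - 16*U - 4*√2 (r(U, u) = 32 - 4*(U + (√2 + U*3)) = 32 - 4*(U + (√2 + 3*U)) = 32 - 4*(√2 + 4*U) = 32 + (-16*U - 4*√2) = 32 - 16*U - 4*√2)
h(q, x) = 1 (h(q, x) = q/q = 1)
-20*h(-1, r(-1, 7)) = -20*1 = -20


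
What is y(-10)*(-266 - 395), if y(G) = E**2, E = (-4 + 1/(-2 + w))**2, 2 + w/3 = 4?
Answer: -33463125/256 ≈ -1.3072e+5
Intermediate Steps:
w = 6 (w = -6 + 3*4 = -6 + 12 = 6)
E = 225/16 (E = (-4 + 1/(-2 + 6))**2 = (-4 + 1/4)**2 = (-15/4)**2 = 225/16 ≈ 14.063)
y(G) = 50625/256 (y(G) = (225/16)**2 = 50625/256)
y(-10)*(-266 - 395) = 50625*(-266 - 395)/256 = (50625/256)*(-661) = -33463125/256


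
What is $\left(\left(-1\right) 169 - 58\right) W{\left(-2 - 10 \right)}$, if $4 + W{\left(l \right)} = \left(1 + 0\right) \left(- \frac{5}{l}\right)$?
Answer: $\frac{9761}{12} \approx 813.42$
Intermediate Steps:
$W{\left(l \right)} = -4 - \frac{5}{l}$ ($W{\left(l \right)} = -4 + \left(1 + 0\right) \left(- \frac{5}{l}\right) = -4 + 1 \left(- \frac{5}{l}\right) = -4 - \frac{5}{l}$)
$\left(\left(-1\right) 169 - 58\right) W{\left(-2 - 10 \right)} = \left(\left(-1\right) 169 - 58\right) \left(-4 - \frac{5}{-2 - 10}\right) = \left(-169 - 58\right) \left(-4 - \frac{5}{-12}\right) = - 227 \left(-4 - - \frac{5}{12}\right) = - 227 \left(-4 + \frac{5}{12}\right) = \left(-227\right) \left(- \frac{43}{12}\right) = \frac{9761}{12}$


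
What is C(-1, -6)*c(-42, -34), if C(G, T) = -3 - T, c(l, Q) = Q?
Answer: -102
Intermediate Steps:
C(-1, -6)*c(-42, -34) = (-3 - 1*(-6))*(-34) = (-3 + 6)*(-34) = 3*(-34) = -102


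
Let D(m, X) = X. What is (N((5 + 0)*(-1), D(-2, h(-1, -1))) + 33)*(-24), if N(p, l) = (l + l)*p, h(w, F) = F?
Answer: -1032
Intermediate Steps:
N(p, l) = 2*l*p (N(p, l) = (2*l)*p = 2*l*p)
(N((5 + 0)*(-1), D(-2, h(-1, -1))) + 33)*(-24) = (2*(-1)*((5 + 0)*(-1)) + 33)*(-24) = (2*(-1)*(5*(-1)) + 33)*(-24) = (2*(-1)*(-5) + 33)*(-24) = (10 + 33)*(-24) = 43*(-24) = -1032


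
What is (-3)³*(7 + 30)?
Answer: -999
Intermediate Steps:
(-3)³*(7 + 30) = -27*37 = -999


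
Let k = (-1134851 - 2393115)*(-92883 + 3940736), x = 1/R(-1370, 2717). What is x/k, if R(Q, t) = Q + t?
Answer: -1/18285652368276306 ≈ -5.4688e-17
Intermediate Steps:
x = 1/1347 (x = 1/(-1370 + 2717) = 1/1347 ≈ 0.00074239)
k = -13575094556998 (k = -3527966*3847853 = -13575094556998)
x/k = (1/1347)/(-13575094556998) = (1/1347)*(-1/13575094556998) = -1/18285652368276306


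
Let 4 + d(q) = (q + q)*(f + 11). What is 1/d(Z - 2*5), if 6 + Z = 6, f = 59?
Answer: -1/1404 ≈ -0.00071225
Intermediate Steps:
Z = 0 (Z = -6 + 6 = 0)
d(q) = -4 + 140*q (d(q) = -4 + (q + q)*(59 + 11) = -4 + (2*q)*70 = -4 + 140*q)
1/d(Z - 2*5) = 1/(-4 + 140*(0 - 2*5)) = 1/(-4 + 140*(0 - 10)) = 1/(-4 + 140*(-10)) = 1/(-4 - 1400) = 1/(-1404) = -1/1404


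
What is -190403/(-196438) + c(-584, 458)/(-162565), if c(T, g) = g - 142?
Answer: 30890789287/31933943470 ≈ 0.96733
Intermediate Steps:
c(T, g) = -142 + g
-190403/(-196438) + c(-584, 458)/(-162565) = -190403/(-196438) + (-142 + 458)/(-162565) = -190403*(-1/196438) + 316*(-1/162565) = 190403/196438 - 316/162565 = 30890789287/31933943470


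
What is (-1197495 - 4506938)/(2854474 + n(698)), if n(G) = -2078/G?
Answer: -1990847117/996210387 ≈ -1.9984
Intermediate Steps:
(-1197495 - 4506938)/(2854474 + n(698)) = (-1197495 - 4506938)/(2854474 - 2078/698) = -5704433/(2854474 - 2078*1/698) = -5704433/(2854474 - 1039/349) = -5704433/996210387/349 = -5704433*349/996210387 = -1990847117/996210387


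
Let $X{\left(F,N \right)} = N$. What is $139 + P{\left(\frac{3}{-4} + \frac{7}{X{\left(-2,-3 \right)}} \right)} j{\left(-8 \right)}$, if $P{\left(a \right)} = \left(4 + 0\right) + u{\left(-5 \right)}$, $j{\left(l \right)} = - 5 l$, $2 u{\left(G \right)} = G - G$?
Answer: $299$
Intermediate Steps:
$u{\left(G \right)} = 0$ ($u{\left(G \right)} = \frac{G - G}{2} = \frac{1}{2} \cdot 0 = 0$)
$P{\left(a \right)} = 4$ ($P{\left(a \right)} = \left(4 + 0\right) + 0 = 4 + 0 = 4$)
$139 + P{\left(\frac{3}{-4} + \frac{7}{X{\left(-2,-3 \right)}} \right)} j{\left(-8 \right)} = 139 + 4 \left(\left(-5\right) \left(-8\right)\right) = 139 + 4 \cdot 40 = 139 + 160 = 299$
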